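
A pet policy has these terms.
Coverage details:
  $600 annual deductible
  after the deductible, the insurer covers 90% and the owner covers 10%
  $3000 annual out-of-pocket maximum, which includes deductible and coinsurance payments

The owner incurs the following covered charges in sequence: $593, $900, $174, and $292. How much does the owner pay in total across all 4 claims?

Claim 1 — $593: all of it applies to the deductible. Owner pays $593; OOP now $593.
Claim 2 — $900: $7 to deductible, leaving $893; 10% of $893 = $89.30. Owner owes $96.30 (running OOP $689.30).
Claim 3 — $174: deductible met; 10% of $174 = $17.40. Cost to owner: $17.40. OOP to date $706.70.
Claim 4 — $292: deductible already satisfied, so owner's share is 10% × $292 = $29.20. Owner pays $29.20; OOP now $735.90.
Summing the owner's payments: $593 + $96.30 + $17.40 + $29.20 = $735.90.

$735.90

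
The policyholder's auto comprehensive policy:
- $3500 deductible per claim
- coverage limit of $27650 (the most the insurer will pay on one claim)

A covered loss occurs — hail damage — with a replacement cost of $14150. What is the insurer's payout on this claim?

Less the $3500 deductible: $14150 − $3500 = $10650.
That's under the $27650 cap, so the insurer reimburses the full $10650.

$10650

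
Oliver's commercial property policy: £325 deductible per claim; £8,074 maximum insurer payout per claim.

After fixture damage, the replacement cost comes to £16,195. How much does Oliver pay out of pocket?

Subtract the deductible: £16,195 − £325 = £15,870.
The £8,074 per-incident cap binds; insurer pays £8,074.
Business's share is the uncovered remainder: £16,195 − £8,074 = £8,121.

£8,121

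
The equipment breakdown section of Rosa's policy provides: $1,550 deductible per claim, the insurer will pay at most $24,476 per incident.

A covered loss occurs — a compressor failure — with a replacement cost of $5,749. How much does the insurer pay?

Less the $1,550 deductible: $5,749 − $1,550 = $4,199.
$4,199 is within the $24,476 limit, so the insurer pays $4,199.

$4,199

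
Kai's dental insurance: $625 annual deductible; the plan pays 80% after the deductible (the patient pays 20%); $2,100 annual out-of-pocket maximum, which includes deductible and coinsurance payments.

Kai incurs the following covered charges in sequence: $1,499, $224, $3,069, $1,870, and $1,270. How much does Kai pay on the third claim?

Claim 1 — $1,499: $625 to deductible, leaving $874; patient's 20% is $174.80. Patient pays $799.80; OOP now $799.80.
Claim 2 — $224: deductible met; 20% of $224 = $44.80. Patient owes $44.80 (running OOP $844.60).
Claim 3 — $3,069: deductible already satisfied, so patient's share is 20% × $3,069 = $613.80. Cost to patient: $613.80. OOP to date $1,458.40.

$613.80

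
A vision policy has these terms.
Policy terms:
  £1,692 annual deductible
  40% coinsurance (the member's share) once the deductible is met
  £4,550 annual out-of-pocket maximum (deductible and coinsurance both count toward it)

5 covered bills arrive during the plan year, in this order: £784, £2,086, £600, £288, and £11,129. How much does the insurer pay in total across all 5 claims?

Claim 1 (£784): entire amount goes to the deductible. Member pays £784; OOP now £784. Insurer: £784 − £784 = £0.
Claim 2 (£2,086): £908 finishes the deductible; £1,178 goes to coinsurance; 40% of £1,178 = £471.20. Cost to member: £1,379.20. OOP to date £2,163.20. Insurer: £2,086 − £1,379.20 = £706.80.
Claim 3 (£600): deductible met; 40% of £600 = £240. Member pays £240; OOP now £2,403.20. Insurer: £600 − £240 = £360.
Claim 4 (£288): deductible met; 40% of £288 = £115.20. Cost to member: £115.20. OOP to date £2,518.40. Plan pays £288 − £115.20 = £172.80.
Claim 5 (£11,129): 40% coinsurance on £11,129 = £4,451.60. That would push OOP to £6,970, over the £4,550 cap, so member pays £4,550 − £2,518.40 = £2,031.60. Plan pays £11,129 − £2,031.60 = £9,097.40.
Insurer total = bills − member's total = £14,887 − £4,550 = £10,337.

£10,337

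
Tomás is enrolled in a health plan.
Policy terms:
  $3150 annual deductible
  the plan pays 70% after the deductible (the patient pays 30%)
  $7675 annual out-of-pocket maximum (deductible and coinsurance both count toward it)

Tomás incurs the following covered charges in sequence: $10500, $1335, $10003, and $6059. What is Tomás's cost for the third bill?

Bill 1, $10500: deductible takes $3150, $7350 remains; 30% of $7350 = $2205. Patient pays $5355; OOP now $5355.
Bill 2, $1335: deductible already satisfied, so patient's share is 30% × $1335 = $400.50. Patient owes $400.50 (running OOP $5755.50).
Bill 3, $10003: deductible met; 30% of $10003 = $3000.90. That would push OOP to $8756.40, over the $7675 cap, so patient pays $7675 − $5755.50 = $1919.50.

$1919.50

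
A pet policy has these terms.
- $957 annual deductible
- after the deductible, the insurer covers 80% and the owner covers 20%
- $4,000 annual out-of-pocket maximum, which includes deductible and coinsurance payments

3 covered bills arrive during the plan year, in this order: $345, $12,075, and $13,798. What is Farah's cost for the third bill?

$750.40

Bill 1, $345: entire amount goes to the deductible. Cost to owner: $345. OOP to date $345.
Bill 2, $12,075: deductible takes $612, $11,463 remains; 20% of $11,463 = $2,292.60. Owner pays $2,904.60; OOP now $3,249.60.
Bill 3, $13,798: 20% coinsurance on $13,798 = $2,759.60. OOP would hit $6,009.20 > $4,000, so the cap limits the owner to $4,000 − $3,249.60 = $750.40.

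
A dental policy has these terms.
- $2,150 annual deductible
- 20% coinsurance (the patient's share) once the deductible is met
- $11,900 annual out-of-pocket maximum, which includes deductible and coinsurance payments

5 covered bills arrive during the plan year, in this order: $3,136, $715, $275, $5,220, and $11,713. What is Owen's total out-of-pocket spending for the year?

$5,931.80

Claim 1 ($3,136): $2,150 to deductible, leaving $986; patient's 20% is $197.20. Cost to patient: $2,347.20. OOP to date $2,347.20.
Claim 2 ($715): 20% coinsurance on $715 = $143. Patient owes $143 (running OOP $2,490.20).
Claim 3 ($275): 20% coinsurance on $275 = $55. Patient pays $55; OOP now $2,545.20.
Claim 4 ($5,220): deductible met; 20% of $5,220 = $1,044. Patient owes $1,044 (running OOP $3,589.20).
Claim 5 ($11,713): 20% coinsurance on $11,713 = $2,342.60. Patient pays $2,342.60; OOP now $5,931.80.
Summing the patient's payments: $2,347.20 + $143 + $55 + $1,044 + $2,342.60 = $5,931.80.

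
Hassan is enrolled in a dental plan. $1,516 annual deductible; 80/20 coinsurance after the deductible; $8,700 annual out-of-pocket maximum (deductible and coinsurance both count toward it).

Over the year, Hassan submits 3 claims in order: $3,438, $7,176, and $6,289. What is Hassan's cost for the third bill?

$1,257.80

Bill 1, $3,438: $1,516 finishes the deductible; $1,922 goes to coinsurance; coinsurance $1,922 × 20% = $384.40. Patient pays $1,900.40; OOP now $1,900.40.
Bill 2, $7,176: deductible met; 20% of $7,176 = $1,435.20. Patient pays $1,435.20; OOP now $3,335.60.
Bill 3, $6,289: 20% coinsurance on $6,289 = $1,257.80. Patient owes $1,257.80 (running OOP $4,593.40).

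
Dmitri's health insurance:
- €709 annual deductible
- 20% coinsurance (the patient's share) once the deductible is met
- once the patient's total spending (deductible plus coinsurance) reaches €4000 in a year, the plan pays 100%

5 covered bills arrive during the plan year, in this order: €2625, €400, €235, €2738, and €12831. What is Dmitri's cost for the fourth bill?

€547.60

Bill 1, €2625: €709 to deductible, leaving €1916; 20% of €1916 = €383.20. Patient owes €1092.20 (running OOP €1092.20).
Bill 2, €400: deductible met; 20% of €400 = €80. Cost to patient: €80. OOP to date €1172.20.
Bill 3, €235: 20% coinsurance on €235 = €47. Patient pays €47; OOP now €1219.20.
Bill 4, €2738: 20% coinsurance on €2738 = €547.60. Patient owes €547.60 (running OOP €1766.80).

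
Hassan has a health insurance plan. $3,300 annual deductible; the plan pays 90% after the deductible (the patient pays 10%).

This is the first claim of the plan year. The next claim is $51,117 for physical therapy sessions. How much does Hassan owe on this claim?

$8,081.70

The full $3,300 deductible is still open; $3,300 of this bill applies to it.
After the $3,300 deductible portion, $51,117 − $3,300 = $47,817 is subject to coinsurance.
Coinsurance: $47,817 × 10% = $4,781.70.
So the patient owes $3,300 + $4,781.70 = $8,081.70.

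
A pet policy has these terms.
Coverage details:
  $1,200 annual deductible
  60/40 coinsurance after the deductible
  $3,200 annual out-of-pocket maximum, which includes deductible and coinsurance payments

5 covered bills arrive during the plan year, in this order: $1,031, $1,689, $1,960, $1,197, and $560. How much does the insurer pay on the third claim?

$1,176

Bill 1, $1,031: entire amount goes to the deductible. Owner owes $1,031 (running OOP $1,031). Plan pays $1,031 − $1,031 = $0.
Bill 2, $1,689: $169 finishes the deductible; $1,520 goes to coinsurance; 40% of $1,520 = $608. Owner pays $777; OOP now $1,808. Plan pays $1,689 − $777 = $912.
Bill 3, $1,960: deductible met; 40% of $1,960 = $784. Owner pays $784; OOP now $2,592. Plan pays $1,960 − $784 = $1,176.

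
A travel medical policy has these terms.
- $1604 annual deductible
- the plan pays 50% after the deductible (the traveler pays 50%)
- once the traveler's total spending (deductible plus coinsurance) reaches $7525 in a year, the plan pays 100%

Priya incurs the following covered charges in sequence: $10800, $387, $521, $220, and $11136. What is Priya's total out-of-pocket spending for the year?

Claim 1 ($10800): $1604 finishes the deductible; $9196 goes to coinsurance; 50% of $9196 = $4598. Traveler owes $6202 (running OOP $6202).
Claim 2 ($387): deductible already satisfied, so traveler's share is 50% × $387 = $193.50. Cost to traveler: $193.50. OOP to date $6395.50.
Claim 3 ($521): deductible already satisfied, so traveler's share is 50% × $521 = $260.50. Cost to traveler: $260.50. OOP to date $6656.
Claim 4 ($220): 50% coinsurance on $220 = $110. Traveler owes $110 (running OOP $6766).
Claim 5 ($11136): 50% coinsurance on $11136 = $5568. That would push OOP to $12334, over the $7525 cap, so traveler pays $7525 − $6766 = $759.
Total paid by the traveler: $6202 + $193.50 + $260.50 + $110 + $759 = $7525.

$7525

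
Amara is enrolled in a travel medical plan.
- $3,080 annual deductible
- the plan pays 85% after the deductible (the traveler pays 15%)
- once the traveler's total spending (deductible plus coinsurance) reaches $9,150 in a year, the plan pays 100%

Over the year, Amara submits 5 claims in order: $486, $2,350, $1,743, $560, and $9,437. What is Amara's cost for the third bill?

Claim 1 — $486: fully absorbed by the deductible. Traveler pays $486; OOP now $486.
Claim 2 — $2,350: fully absorbed by the deductible. Traveler owes $2,350 (running OOP $2,836).
Claim 3 — $1,743: $244 finishes the deductible; $1,499 goes to coinsurance; traveler's 15% is $224.85. Traveler owes $468.85 (running OOP $3,304.85).

$468.85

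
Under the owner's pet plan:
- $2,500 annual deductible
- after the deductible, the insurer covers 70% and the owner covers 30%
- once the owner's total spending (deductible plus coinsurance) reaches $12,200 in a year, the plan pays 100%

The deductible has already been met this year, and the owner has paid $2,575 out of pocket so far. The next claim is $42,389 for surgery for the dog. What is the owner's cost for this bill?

$9,625

With the deductible met, the entire $42,389 is subject to coinsurance.
Coinsurance: $42,389 × 30% = $12,716.70.
Year-to-date out-of-pocket would reach $2,575 + $12,716.70 = $15,291.70, above the $12,200 maximum, so the owner pays only $12,200 − $2,575 = $9,625.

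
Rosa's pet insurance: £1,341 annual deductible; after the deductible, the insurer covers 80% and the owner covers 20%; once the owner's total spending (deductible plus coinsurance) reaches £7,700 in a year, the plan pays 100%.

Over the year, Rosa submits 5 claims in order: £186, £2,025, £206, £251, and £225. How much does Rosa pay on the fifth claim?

£45

Claim 1 (£186): entire amount goes to the deductible. Cost to owner: £186. OOP to date £186.
Claim 2 (£2,025): £1,155 finishes the deductible; £870 goes to coinsurance; 20% of £870 = £174. Owner owes £1,329 (running OOP £1,515).
Claim 3 (£206): deductible already satisfied, so owner's share is 20% × £206 = £41.20. Owner owes £41.20 (running OOP £1,556.20).
Claim 4 (£251): deductible already satisfied, so owner's share is 20% × £251 = £50.20. Cost to owner: £50.20. OOP to date £1,606.40.
Claim 5 (£225): 20% coinsurance on £225 = £45. Cost to owner: £45. OOP to date £1,651.40.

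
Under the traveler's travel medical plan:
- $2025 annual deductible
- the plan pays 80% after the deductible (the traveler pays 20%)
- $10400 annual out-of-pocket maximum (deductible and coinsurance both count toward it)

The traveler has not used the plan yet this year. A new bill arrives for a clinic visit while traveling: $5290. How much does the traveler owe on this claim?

Deductible not yet touched, so the first $2025 of the bill goes to the deductible.
That leaves $5290 − $2025 = $3265 for coinsurance.
20% of $3265 = $653 falls to the traveler.
That puts the traveler's cost at $2025 + $653 = $2678 before any cap.
Cumulative spending $0 + $2678 = $2678 stays under the $10400 maximum.

$2678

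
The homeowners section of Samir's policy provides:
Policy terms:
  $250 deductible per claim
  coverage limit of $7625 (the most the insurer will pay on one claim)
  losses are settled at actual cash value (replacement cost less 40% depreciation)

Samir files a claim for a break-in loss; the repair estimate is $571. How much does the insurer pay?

At 40% depreciation, ACV = $571 − $228.40 = $342.60.
Subtract the deductible: $342.60 − $250 = $92.60.
$92.60 ≤ $7625, so the limit doesn't bind; insurer pays $92.60.

$92.60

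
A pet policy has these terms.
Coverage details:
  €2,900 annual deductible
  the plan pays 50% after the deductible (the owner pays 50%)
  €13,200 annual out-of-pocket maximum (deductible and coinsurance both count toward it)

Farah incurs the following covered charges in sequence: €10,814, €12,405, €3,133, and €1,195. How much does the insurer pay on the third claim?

€2,992.50

Bill 1, €10,814: deductible takes €2,900, €7,914 remains; 50% of €7,914 = €3,957. Owner owes €6,857 (running OOP €6,857). Plan pays €10,814 − €6,857 = €3,957.
Bill 2, €12,405: 50% coinsurance on €12,405 = €6,202.50. Cost to owner: €6,202.50. OOP to date €13,059.50. Plan pays €12,405 − €6,202.50 = €6,202.50.
Bill 3, €3,133: deductible already satisfied, so owner's share is 50% × €3,133 = €1,566.50. That would push OOP to €14,626, over the €13,200 cap, so owner pays €13,200 − €13,059.50 = €140.50. Insurer: €3,133 − €140.50 = €2,992.50.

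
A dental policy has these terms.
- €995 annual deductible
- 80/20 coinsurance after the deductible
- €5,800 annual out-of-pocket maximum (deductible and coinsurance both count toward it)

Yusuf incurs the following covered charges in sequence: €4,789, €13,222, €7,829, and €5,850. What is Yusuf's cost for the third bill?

€1,401.80

Bill 1, €4,789: €995 finishes the deductible; €3,794 goes to coinsurance; coinsurance €3,794 × 20% = €758.80. Patient owes €1,753.80 (running OOP €1,753.80).
Bill 2, €13,222: 20% coinsurance on €13,222 = €2,644.40. Patient pays €2,644.40; OOP now €4,398.20.
Bill 3, €7,829: deductible already satisfied, so patient's share is 20% × €7,829 = €1,565.80. Adding that to €4,398.20 gives €5,964, past the €5,800 cap; patient pays only €5,800 − €4,398.20 = €1,401.80.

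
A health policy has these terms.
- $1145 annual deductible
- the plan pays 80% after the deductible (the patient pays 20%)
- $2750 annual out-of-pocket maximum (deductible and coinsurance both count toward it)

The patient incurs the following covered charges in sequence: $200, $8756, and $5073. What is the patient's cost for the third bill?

$42.80

Bill 1, $200: all of it applies to the deductible. Patient pays $200; OOP now $200.
Bill 2, $8756: $945 finishes the deductible; $7811 goes to coinsurance; coinsurance $7811 × 20% = $1562.20. Cost to patient: $2507.20. OOP to date $2707.20.
Bill 3, $5073: deductible met; 20% of $5073 = $1014.60. That would push OOP to $3721.80, over the $2750 cap, so patient pays $2750 − $2707.20 = $42.80.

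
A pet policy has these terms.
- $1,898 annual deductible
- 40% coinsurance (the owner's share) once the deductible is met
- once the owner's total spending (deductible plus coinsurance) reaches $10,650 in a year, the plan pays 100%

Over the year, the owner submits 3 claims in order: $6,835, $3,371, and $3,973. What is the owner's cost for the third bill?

$1,589.20

Bill 1, $6,835: $1,898 to deductible, leaving $4,937; coinsurance $4,937 × 40% = $1,974.80. Owner owes $3,872.80 (running OOP $3,872.80).
Bill 2, $3,371: deductible met; 40% of $3,371 = $1,348.40. Cost to owner: $1,348.40. OOP to date $5,221.20.
Bill 3, $3,973: deductible met; 40% of $3,973 = $1,589.20. Owner owes $1,589.20 (running OOP $6,810.40).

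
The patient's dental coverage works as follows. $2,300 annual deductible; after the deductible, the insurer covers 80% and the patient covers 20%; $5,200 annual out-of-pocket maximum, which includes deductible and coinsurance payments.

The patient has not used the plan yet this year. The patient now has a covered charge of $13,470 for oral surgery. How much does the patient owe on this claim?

The full $2,300 deductible is still open; $2,300 of this bill applies to it.
That leaves $13,470 − $2,300 = $11,170 for coinsurance.
20% of $11,170 = $2,234 falls to the patient.
Patient responsibility before any cap: $2,300 + $2,234 = $4,534.
Cumulative spending $0 + $4,534 = $4,534 stays under the $5,200 maximum.

$4,534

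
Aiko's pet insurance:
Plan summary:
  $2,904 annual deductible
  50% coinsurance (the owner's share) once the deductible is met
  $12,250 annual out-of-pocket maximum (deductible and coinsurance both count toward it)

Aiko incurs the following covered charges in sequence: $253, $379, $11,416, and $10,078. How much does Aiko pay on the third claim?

Bill 1, $253: fully absorbed by the deductible. Cost to owner: $253. OOP to date $253.
Bill 2, $379: all of it applies to the deductible. Cost to owner: $379. OOP to date $632.
Bill 3, $11,416: deductible takes $2,272, $9,144 remains; coinsurance $9,144 × 50% = $4,572. Owner pays $6,844; OOP now $7,476.

$6,844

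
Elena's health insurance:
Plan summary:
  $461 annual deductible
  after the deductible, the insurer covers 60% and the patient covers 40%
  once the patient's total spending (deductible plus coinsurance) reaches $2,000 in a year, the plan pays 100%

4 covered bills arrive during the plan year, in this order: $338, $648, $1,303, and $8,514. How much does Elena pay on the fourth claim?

$807.80

Claim 1 — $338: fully absorbed by the deductible. Cost to patient: $338. OOP to date $338.
Claim 2 — $648: deductible takes $123, $525 remains; 40% of $525 = $210. Patient pays $333; OOP now $671.
Claim 3 — $1,303: deductible already satisfied, so patient's share is 40% × $1,303 = $521.20. Cost to patient: $521.20. OOP to date $1,192.20.
Claim 4 — $8,514: 40% coinsurance on $8,514 = $3,405.60. That would push OOP to $4,597.80, over the $2,000 cap, so patient pays $2,000 − $1,192.20 = $807.80.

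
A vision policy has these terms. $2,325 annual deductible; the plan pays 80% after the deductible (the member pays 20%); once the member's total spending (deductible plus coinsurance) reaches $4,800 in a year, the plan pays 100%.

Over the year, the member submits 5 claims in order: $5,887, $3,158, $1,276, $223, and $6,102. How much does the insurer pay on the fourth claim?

$178.40

Claim 1 — $5,887: deductible takes $2,325, $3,562 remains; 20% of $3,562 = $712.40. Member owes $3,037.40 (running OOP $3,037.40). Insurer: $5,887 − $3,037.40 = $2,849.60.
Claim 2 — $3,158: deductible already satisfied, so member's share is 20% × $3,158 = $631.60. Member owes $631.60 (running OOP $3,669). Insurer: $3,158 − $631.60 = $2,526.40.
Claim 3 — $1,276: 20% coinsurance on $1,276 = $255.20. Member pays $255.20; OOP now $3,924.20. Plan pays $1,276 − $255.20 = $1,020.80.
Claim 4 — $223: 20% coinsurance on $223 = $44.60. Member pays $44.60; OOP now $3,968.80. Plan pays $223 − $44.60 = $178.40.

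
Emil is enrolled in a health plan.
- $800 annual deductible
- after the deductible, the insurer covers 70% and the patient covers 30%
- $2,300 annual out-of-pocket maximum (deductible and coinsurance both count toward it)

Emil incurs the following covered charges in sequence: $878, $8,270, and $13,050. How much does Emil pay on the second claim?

$1,476.60

Bill 1, $878: deductible takes $800, $78 remains; 30% of $78 = $23.40. Cost to patient: $823.40. OOP to date $823.40.
Bill 2, $8,270: 30% coinsurance on $8,270 = $2,481. OOP would hit $3,304.40 > $2,300, so the cap limits the patient to $2,300 − $823.40 = $1,476.60.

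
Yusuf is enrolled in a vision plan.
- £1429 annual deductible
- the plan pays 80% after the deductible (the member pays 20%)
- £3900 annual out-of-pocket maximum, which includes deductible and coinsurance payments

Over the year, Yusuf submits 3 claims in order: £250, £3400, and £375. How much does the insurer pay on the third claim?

£300

#1 (£250): all of it applies to the deductible. Member pays £250; OOP now £250. Plan pays £250 − £250 = £0.
#2 (£3400): £1179 to deductible, leaving £2221; coinsurance £2221 × 20% = £444.20. Cost to member: £1623.20. OOP to date £1873.20. Insurer: £3400 − £1623.20 = £1776.80.
#3 (£375): deductible already satisfied, so member's share is 20% × £375 = £75. Member owes £75 (running OOP £1948.20). Plan pays £375 − £75 = £300.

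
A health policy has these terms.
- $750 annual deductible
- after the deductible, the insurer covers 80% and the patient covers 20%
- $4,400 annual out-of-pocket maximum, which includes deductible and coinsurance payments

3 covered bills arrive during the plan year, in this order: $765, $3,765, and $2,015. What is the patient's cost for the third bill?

$403

#1 ($765): deductible takes $750, $15 remains; 20% of $15 = $3. Patient pays $753; OOP now $753.
#2 ($3,765): deductible already satisfied, so patient's share is 20% × $3,765 = $753. Patient pays $753; OOP now $1,506.
#3 ($2,015): deductible met; 20% of $2,015 = $403. Patient pays $403; OOP now $1,909.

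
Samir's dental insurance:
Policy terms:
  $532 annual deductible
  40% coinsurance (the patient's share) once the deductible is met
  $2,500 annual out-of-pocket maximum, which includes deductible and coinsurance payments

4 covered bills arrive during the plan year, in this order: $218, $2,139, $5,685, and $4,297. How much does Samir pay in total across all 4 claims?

$2,500

Claim 1 — $218: fully absorbed by the deductible. Patient owes $218 (running OOP $218).
Claim 2 — $2,139: $314 finishes the deductible; $1,825 goes to coinsurance; patient's 40% is $730. Cost to patient: $1,044. OOP to date $1,262.
Claim 3 — $5,685: deductible met; 40% of $5,685 = $2,274. Adding that to $1,262 gives $3,536, past the $2,500 cap; patient pays only $2,500 − $1,262 = $1,238.
Claim 4 — $4,297: deductible met; 40% of $4,297 = $1,718.80. Adding that to $2,500 gives $4,218.80, past the $2,500 cap; patient pays only $2,500 − $2,500 = $0.
Summing the patient's payments: $218 + $1,044 + $1,238 + $0 = $2,500.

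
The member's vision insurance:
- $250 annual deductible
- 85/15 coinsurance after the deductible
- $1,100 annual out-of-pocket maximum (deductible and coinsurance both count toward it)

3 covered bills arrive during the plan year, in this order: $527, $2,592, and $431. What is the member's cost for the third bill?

Bill 1, $527: deductible takes $250, $277 remains; 15% of $277 = $41.55. Member owes $291.55 (running OOP $291.55).
Bill 2, $2,592: 15% coinsurance on $2,592 = $388.80. Cost to member: $388.80. OOP to date $680.35.
Bill 3, $431: deductible met; 15% of $431 = $64.65. Member owes $64.65 (running OOP $745).

$64.65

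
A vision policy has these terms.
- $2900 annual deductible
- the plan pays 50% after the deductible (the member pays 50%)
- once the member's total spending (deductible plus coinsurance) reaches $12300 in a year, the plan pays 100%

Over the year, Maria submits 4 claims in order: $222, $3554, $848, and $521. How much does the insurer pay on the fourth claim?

Bill 1, $222: entire amount goes to the deductible. Cost to member: $222. OOP to date $222. Plan pays $222 − $222 = $0.
Bill 2, $3554: $2678 finishes the deductible; $876 goes to coinsurance; member's 50% is $438. Cost to member: $3116. OOP to date $3338. Insurer: $3554 − $3116 = $438.
Bill 3, $848: deductible met; 50% of $848 = $424. Member pays $424; OOP now $3762. Insurer: $848 − $424 = $424.
Bill 4, $521: 50% coinsurance on $521 = $260.50. Member pays $260.50; OOP now $4022.50. Plan pays $521 − $260.50 = $260.50.

$260.50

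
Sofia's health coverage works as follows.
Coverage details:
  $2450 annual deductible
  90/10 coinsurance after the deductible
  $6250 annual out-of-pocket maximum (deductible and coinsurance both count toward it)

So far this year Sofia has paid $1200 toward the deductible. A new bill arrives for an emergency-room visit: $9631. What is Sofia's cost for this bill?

$2088.10

$1200 of the $2450 deductible is already met, leaving $1250.
The remaining $8381 (= $9631 − $1250) moves to coinsurance.
10% of $8381 = $838.10 falls to the patient.
Patient responsibility before any cap: $1250 + $838.10 = $2088.10.
Year-to-date out-of-pocket becomes $1200 + $2088.10 = $3288.10, still under the $6250 maximum, so no cap applies.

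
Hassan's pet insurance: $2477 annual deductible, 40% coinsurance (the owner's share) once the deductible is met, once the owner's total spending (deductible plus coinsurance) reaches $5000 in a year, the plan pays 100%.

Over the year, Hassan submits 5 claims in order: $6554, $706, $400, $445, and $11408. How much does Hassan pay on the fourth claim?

Claim 1 ($6554): $2477 finishes the deductible; $4077 goes to coinsurance; owner's 40% is $1630.80. Cost to owner: $4107.80. OOP to date $4107.80.
Claim 2 ($706): 40% coinsurance on $706 = $282.40. Owner pays $282.40; OOP now $4390.20.
Claim 3 ($400): deductible already satisfied, so owner's share is 40% × $400 = $160. Owner pays $160; OOP now $4550.20.
Claim 4 ($445): deductible already satisfied, so owner's share is 40% × $445 = $178. Owner pays $178; OOP now $4728.20.

$178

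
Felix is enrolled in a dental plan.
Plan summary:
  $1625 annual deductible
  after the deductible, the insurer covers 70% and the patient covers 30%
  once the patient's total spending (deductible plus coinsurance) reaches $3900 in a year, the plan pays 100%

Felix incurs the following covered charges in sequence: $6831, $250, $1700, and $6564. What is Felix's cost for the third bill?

$510

Bill 1, $6831: deductible takes $1625, $5206 remains; 30% of $5206 = $1561.80. Patient owes $3186.80 (running OOP $3186.80).
Bill 2, $250: deductible met; 30% of $250 = $75. Patient owes $75 (running OOP $3261.80).
Bill 3, $1700: deductible already satisfied, so patient's share is 30% × $1700 = $510. Patient owes $510 (running OOP $3771.80).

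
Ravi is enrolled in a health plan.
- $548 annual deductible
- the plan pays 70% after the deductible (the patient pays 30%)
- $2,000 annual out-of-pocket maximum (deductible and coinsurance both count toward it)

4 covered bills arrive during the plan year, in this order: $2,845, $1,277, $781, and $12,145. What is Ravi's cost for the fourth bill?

Claim 1 ($2,845): $548 to deductible, leaving $2,297; coinsurance $2,297 × 30% = $689.10. Patient pays $1,237.10; OOP now $1,237.10.
Claim 2 ($1,277): 30% coinsurance on $1,277 = $383.10. Patient pays $383.10; OOP now $1,620.20.
Claim 3 ($781): deductible met; 30% of $781 = $234.30. Patient owes $234.30 (running OOP $1,854.50).
Claim 4 ($12,145): 30% coinsurance on $12,145 = $3,643.50. Adding that to $1,854.50 gives $5,498, past the $2,000 cap; patient pays only $2,000 − $1,854.50 = $145.50.

$145.50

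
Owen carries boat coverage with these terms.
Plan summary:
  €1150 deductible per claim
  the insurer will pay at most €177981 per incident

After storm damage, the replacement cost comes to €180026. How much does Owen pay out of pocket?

€2045

Less the €1150 deductible: €180026 − €1150 = €178876.
€178876 exceeds the €177981 limit, so the insurer pays the limit: €177981.
The owner bears the rest of the original loss: €180026 − €177981 = €2045.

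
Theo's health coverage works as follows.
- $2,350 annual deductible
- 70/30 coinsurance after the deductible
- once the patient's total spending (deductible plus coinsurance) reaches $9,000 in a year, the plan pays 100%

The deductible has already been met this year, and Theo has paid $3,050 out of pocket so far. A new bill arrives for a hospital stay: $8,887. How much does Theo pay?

$2,666.10

The deductible is already satisfied, so the full bill goes to coinsurance.
Coinsurance: $8,887 × 30% = $2,666.10.
Cumulative spending $3,050 + $2,666.10 = $5,716.10 stays under the $9,000 maximum.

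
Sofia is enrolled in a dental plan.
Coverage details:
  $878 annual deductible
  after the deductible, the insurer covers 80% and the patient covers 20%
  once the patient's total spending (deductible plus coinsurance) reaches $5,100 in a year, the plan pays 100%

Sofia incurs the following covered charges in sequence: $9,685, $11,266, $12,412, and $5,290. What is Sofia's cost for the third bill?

#1 ($9,685): $878 to deductible, leaving $8,807; coinsurance $8,807 × 20% = $1,761.40. Cost to patient: $2,639.40. OOP to date $2,639.40.
#2 ($11,266): 20% coinsurance on $11,266 = $2,253.20. Patient pays $2,253.20; OOP now $4,892.60.
#3 ($12,412): 20% coinsurance on $12,412 = $2,482.40. OOP would hit $7,375 > $5,100, so the cap limits the patient to $5,100 − $4,892.60 = $207.40.

$207.40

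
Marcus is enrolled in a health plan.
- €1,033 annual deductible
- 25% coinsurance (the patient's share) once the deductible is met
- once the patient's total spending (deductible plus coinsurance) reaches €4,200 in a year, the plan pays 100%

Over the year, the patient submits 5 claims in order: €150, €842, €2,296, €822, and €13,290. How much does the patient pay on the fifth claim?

Claim 1 (€150): entire amount goes to the deductible. Patient pays €150; OOP now €150.
Claim 2 (€842): entire amount goes to the deductible. Patient pays €842; OOP now €992.
Claim 3 (€2,296): €41 finishes the deductible; €2,255 goes to coinsurance; coinsurance €2,255 × 25% = €563.75. Patient owes €604.75 (running OOP €1,596.75).
Claim 4 (€822): deductible already satisfied, so patient's share is 25% × €822 = €205.50. Patient owes €205.50 (running OOP €1,802.25).
Claim 5 (€13,290): 25% coinsurance on €13,290 = €3,322.50. OOP would hit €5,124.75 > €4,200, so the cap limits the patient to €4,200 − €1,802.25 = €2,397.75.

€2,397.75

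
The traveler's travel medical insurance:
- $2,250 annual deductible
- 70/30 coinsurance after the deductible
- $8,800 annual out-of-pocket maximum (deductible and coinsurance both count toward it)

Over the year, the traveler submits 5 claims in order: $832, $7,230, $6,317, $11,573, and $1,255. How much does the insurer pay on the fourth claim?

Claim 1 — $832: fully absorbed by the deductible. Traveler owes $832 (running OOP $832). Insurer: $832 − $832 = $0.
Claim 2 — $7,230: deductible takes $1,418, $5,812 remains; traveler's 30% is $1,743.60. Cost to traveler: $3,161.60. OOP to date $3,993.60. Insurer: $7,230 − $3,161.60 = $4,068.40.
Claim 3 — $6,317: 30% coinsurance on $6,317 = $1,895.10. Traveler pays $1,895.10; OOP now $5,888.70. Plan pays $6,317 − $1,895.10 = $4,421.90.
Claim 4 — $11,573: deductible met; 30% of $11,573 = $3,471.90. OOP would hit $9,360.60 > $8,800, so the cap limits the traveler to $8,800 − $5,888.70 = $2,911.30. Insurer: $11,573 − $2,911.30 = $8,661.70.

$8,661.70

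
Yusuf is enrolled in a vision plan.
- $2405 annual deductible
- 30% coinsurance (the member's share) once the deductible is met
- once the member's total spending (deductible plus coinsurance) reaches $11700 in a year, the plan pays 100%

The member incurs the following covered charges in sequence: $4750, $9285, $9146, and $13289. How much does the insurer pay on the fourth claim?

Bill 1, $4750: $2405 finishes the deductible; $2345 goes to coinsurance; 30% of $2345 = $703.50. Member pays $3108.50; OOP now $3108.50. Plan pays $4750 − $3108.50 = $1641.50.
Bill 2, $9285: deductible already satisfied, so member's share is 30% × $9285 = $2785.50. Cost to member: $2785.50. OOP to date $5894. Plan pays $9285 − $2785.50 = $6499.50.
Bill 3, $9146: deductible met; 30% of $9146 = $2743.80. Member pays $2743.80; OOP now $8637.80. Plan pays $9146 − $2743.80 = $6402.20.
Bill 4, $13289: deductible met; 30% of $13289 = $3986.70. That would push OOP to $12624.50, over the $11700 cap, so member pays $11700 − $8637.80 = $3062.20. Plan pays $13289 − $3062.20 = $10226.80.

$10226.80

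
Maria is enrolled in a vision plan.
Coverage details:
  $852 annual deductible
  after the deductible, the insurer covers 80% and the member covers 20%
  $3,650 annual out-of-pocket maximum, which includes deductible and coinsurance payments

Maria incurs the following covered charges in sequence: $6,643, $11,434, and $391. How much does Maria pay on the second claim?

Claim 1 — $6,643: $852 to deductible, leaving $5,791; 20% of $5,791 = $1,158.20. Cost to member: $2,010.20. OOP to date $2,010.20.
Claim 2 — $11,434: 20% coinsurance on $11,434 = $2,286.80. That would push OOP to $4,297, over the $3,650 cap, so member pays $3,650 − $2,010.20 = $1,639.80.

$1,639.80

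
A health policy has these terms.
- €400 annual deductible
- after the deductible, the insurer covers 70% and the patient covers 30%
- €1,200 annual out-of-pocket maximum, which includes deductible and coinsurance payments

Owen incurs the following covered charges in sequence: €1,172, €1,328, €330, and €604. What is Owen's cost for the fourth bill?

€71

Bill 1, €1,172: €400 to deductible, leaving €772; patient's 30% is €231.60. Patient owes €631.60 (running OOP €631.60).
Bill 2, €1,328: deductible already satisfied, so patient's share is 30% × €1,328 = €398.40. Patient owes €398.40 (running OOP €1,030).
Bill 3, €330: deductible met; 30% of €330 = €99. Patient pays €99; OOP now €1,129.
Bill 4, €604: deductible already satisfied, so patient's share is 30% × €604 = €181.20. Adding that to €1,129 gives €1,310.20, past the €1,200 cap; patient pays only €1,200 − €1,129 = €71.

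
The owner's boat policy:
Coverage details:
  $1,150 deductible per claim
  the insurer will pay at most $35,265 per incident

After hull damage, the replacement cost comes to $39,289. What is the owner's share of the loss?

$4,024

Less the $1,150 deductible: $39,289 − $1,150 = $38,139.
The $35,265 per-incident cap binds; insurer pays $35,265.
The owner bears the rest of the original loss: $39,289 − $35,265 = $4,024.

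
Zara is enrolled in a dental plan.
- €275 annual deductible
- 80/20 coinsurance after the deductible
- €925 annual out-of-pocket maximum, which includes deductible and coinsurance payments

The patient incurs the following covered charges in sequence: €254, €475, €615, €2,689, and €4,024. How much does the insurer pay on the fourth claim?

Bill 1, €254: entire amount goes to the deductible. Patient owes €254 (running OOP €254). Insurer: €254 − €254 = €0.
Bill 2, €475: €21 finishes the deductible; €454 goes to coinsurance; 20% of €454 = €90.80. Cost to patient: €111.80. OOP to date €365.80. Insurer: €475 − €111.80 = €363.20.
Bill 3, €615: 20% coinsurance on €615 = €123. Patient owes €123 (running OOP €488.80). Insurer: €615 − €123 = €492.
Bill 4, €2,689: deductible met; 20% of €2,689 = €537.80. That would push OOP to €1,026.60, over the €925 cap, so patient pays €925 − €488.80 = €436.20. Insurer: €2,689 − €436.20 = €2,252.80.

€2,252.80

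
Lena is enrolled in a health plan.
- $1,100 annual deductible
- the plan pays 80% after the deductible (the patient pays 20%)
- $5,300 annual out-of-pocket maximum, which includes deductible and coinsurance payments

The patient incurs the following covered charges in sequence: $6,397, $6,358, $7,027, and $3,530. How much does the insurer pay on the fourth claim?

$3,066.40

Claim 1 ($6,397): $1,100 finishes the deductible; $5,297 goes to coinsurance; 20% of $5,297 = $1,059.40. Patient pays $2,159.40; OOP now $2,159.40. Plan pays $6,397 − $2,159.40 = $4,237.60.
Claim 2 ($6,358): 20% coinsurance on $6,358 = $1,271.60. Patient owes $1,271.60 (running OOP $3,431). Insurer: $6,358 − $1,271.60 = $5,086.40.
Claim 3 ($7,027): deductible already satisfied, so patient's share is 20% × $7,027 = $1,405.40. Cost to patient: $1,405.40. OOP to date $4,836.40. Plan pays $7,027 − $1,405.40 = $5,621.60.
Claim 4 ($3,530): deductible met; 20% of $3,530 = $706. OOP would hit $5,542.40 > $5,300, so the cap limits the patient to $5,300 − $4,836.40 = $463.60. Plan pays $3,530 − $463.60 = $3,066.40.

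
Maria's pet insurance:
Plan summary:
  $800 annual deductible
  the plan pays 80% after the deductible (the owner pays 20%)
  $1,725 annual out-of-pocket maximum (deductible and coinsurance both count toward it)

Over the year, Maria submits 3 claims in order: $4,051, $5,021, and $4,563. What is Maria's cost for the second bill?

$274.80

#1 ($4,051): deductible takes $800, $3,251 remains; owner's 20% is $650.20. Cost to owner: $1,450.20. OOP to date $1,450.20.
#2 ($5,021): deductible already satisfied, so owner's share is 20% × $5,021 = $1,004.20. That would push OOP to $2,454.40, over the $1,725 cap, so owner pays $1,725 − $1,450.20 = $274.80.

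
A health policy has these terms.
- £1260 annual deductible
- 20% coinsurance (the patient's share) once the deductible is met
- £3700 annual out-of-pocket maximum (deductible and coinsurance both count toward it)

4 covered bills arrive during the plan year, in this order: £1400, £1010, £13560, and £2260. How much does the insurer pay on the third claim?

£11350

Claim 1 (£1400): £1260 finishes the deductible; £140 goes to coinsurance; patient's 20% is £28. Cost to patient: £1288. OOP to date £1288. Plan pays £1400 − £1288 = £112.
Claim 2 (£1010): deductible met; 20% of £1010 = £202. Patient pays £202; OOP now £1490. Plan pays £1010 − £202 = £808.
Claim 3 (£13560): deductible already satisfied, so patient's share is 20% × £13560 = £2712. OOP would hit £4202 > £3700, so the cap limits the patient to £3700 − £1490 = £2210. Insurer: £13560 − £2210 = £11350.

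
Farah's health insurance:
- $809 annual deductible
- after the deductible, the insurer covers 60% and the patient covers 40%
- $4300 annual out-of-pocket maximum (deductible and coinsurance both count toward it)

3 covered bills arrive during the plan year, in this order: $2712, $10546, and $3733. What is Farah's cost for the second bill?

$2729.80

#1 ($2712): deductible takes $809, $1903 remains; 40% of $1903 = $761.20. Patient pays $1570.20; OOP now $1570.20.
#2 ($10546): deductible already satisfied, so patient's share is 40% × $10546 = $4218.40. Adding that to $1570.20 gives $5788.60, past the $4300 cap; patient pays only $4300 − $1570.20 = $2729.80.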